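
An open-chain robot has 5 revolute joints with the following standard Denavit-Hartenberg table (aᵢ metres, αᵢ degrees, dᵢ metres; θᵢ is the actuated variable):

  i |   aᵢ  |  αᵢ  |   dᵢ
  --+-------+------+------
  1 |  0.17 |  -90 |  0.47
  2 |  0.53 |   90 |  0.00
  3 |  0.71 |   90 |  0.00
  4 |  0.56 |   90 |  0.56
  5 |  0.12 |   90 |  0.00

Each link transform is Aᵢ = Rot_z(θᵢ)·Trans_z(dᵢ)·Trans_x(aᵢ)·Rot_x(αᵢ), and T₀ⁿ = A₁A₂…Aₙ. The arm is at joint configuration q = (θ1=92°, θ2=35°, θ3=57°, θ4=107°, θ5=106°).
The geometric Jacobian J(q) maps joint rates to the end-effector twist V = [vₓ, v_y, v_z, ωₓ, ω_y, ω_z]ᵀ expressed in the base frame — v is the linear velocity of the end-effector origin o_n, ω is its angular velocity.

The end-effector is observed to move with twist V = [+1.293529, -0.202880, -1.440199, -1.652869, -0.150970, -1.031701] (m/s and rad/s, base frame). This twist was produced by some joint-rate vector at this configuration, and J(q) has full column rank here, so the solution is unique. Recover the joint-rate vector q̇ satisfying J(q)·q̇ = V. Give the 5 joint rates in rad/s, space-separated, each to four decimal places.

-0.4760 0.9240 -0.7370 -0.1960 0.7810

o_n = [-0.1544, 1.6008, 0.0802]
J₁: ẑ×o_n = [-1.6008, -0.1544, 0.0000], ω = ẑ
J2: z=[-0.9994, -0.0349, 0.0000] o=[-0.0059, 0.1699, 0.4700] → [0.0136, -0.3895, -1.4352, -0.9994, -0.0349, 0.0000]
J3: z=[-0.0200, 0.5732, 0.8192] o=[-0.0211, 0.6038, 0.1660] → [-0.8658, -0.1109, 0.0565, -0.0200, 0.5732, 0.8192]
J4: z=[0.5203, 0.7056, -0.4810] o=[-0.6272, 0.8996, -0.0558] → [0.4333, -0.2982, 0.0312, 0.5203, 0.7056, -0.4810]
J5: z=[-0.8223, 0.5660, -0.0592] o=[-0.2068, 1.5335, 0.1647] → [-0.0438, -0.0725, -0.0850, -0.8223, 0.5660, -0.0592]
q̇ = J⁺·V = [-0.4760, 0.9240, -0.7370, -0.1960, 0.7810]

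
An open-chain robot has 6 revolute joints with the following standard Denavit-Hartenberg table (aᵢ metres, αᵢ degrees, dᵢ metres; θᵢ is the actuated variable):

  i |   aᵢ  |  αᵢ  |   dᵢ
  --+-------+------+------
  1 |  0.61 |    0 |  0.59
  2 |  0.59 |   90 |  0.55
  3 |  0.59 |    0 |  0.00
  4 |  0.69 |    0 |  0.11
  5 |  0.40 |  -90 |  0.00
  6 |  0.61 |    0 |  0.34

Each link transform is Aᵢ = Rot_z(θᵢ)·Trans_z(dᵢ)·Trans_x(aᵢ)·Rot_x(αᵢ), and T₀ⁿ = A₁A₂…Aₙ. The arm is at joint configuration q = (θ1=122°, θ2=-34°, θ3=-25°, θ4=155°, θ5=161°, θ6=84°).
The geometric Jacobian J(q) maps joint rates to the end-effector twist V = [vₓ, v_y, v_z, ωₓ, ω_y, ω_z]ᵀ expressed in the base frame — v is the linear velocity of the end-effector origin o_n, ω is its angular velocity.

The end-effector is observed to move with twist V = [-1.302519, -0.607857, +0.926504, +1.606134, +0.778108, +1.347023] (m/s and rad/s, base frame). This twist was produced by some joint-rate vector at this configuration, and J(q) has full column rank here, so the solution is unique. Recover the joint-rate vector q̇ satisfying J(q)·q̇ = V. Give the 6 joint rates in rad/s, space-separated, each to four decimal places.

0.0540 0.9730 0.0340 0.7790 0.7650 0.8930

o_n = [-0.7790, 1.6987, 1.1081]
J₁: ẑ×o_n = [-1.6987, -0.7790, 0.0000], ω = ẑ
J2: z=[0.0000, 0.0000, 1.0000] o=[-0.3233, 0.5173, 0.5900] → [-1.1814, -0.4557, 0.0000, 0.0000, 0.0000, 1.0000]
J3: z=[0.9994, -0.0349, 0.0000] o=[-0.3027, 1.1069, 1.1400] → [0.0011, 0.0319, 0.5748, 0.9994, -0.0349, 0.0000]
J4: z=[0.9994, -0.0349, 0.0000] o=[-0.2840, 1.6413, 0.8907] → [-0.0076, -0.2173, 0.0401, 0.9994, -0.0349, 0.0000]
J5: z=[0.9994, -0.0349, 0.0000] o=[-0.1895, 1.1943, 1.4192] → [0.0109, 0.3109, 0.4836, 0.9994, -0.0349, 0.0000]
J6: z=[0.0326, 0.9330, 0.3584] o=[-0.1845, 1.3375, 1.0458] → [-0.0713, -0.2150, 0.5664, 0.0326, 0.9330, 0.3584]
q̇ = J⁺·V = [0.0540, 0.9730, 0.0340, 0.7790, 0.7650, 0.8930]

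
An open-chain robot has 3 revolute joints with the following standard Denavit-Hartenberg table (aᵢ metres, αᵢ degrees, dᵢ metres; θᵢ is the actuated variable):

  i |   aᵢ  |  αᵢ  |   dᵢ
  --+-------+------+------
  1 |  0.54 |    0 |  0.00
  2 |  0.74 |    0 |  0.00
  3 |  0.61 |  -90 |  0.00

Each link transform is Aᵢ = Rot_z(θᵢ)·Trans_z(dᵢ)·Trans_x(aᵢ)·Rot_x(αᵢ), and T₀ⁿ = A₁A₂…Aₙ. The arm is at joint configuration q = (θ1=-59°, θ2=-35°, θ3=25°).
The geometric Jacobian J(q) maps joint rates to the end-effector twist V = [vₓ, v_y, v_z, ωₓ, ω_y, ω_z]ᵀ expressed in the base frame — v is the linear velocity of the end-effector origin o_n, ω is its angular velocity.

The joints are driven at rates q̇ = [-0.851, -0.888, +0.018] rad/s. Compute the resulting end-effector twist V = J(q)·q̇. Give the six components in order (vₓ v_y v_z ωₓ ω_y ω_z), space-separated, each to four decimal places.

-2.6577 -0.5231 0.0000 0.0000 0.0000 -1.7210

o_n = [0.4451, -1.7706, 0.0000]
J₁: ẑ×o_n = [1.7706, 0.4451, -0.0000], ω = ẑ
J2: z=[0.0000, 0.0000, 1.0000] o=[0.2781, -0.4629, 0.0000] → [1.3077, 0.1670, -0.0000, 0.0000, 0.0000, 1.0000]
J3: z=[0.0000, 0.0000, 1.0000] o=[0.2265, -1.2011, 0.0000] → [0.5695, 0.2186, -0.0000, 0.0000, 0.0000, 1.0000]
V = J·q̇ = [-2.6577, -0.5231, 0.0000, 0.0000, 0.0000, -1.7210]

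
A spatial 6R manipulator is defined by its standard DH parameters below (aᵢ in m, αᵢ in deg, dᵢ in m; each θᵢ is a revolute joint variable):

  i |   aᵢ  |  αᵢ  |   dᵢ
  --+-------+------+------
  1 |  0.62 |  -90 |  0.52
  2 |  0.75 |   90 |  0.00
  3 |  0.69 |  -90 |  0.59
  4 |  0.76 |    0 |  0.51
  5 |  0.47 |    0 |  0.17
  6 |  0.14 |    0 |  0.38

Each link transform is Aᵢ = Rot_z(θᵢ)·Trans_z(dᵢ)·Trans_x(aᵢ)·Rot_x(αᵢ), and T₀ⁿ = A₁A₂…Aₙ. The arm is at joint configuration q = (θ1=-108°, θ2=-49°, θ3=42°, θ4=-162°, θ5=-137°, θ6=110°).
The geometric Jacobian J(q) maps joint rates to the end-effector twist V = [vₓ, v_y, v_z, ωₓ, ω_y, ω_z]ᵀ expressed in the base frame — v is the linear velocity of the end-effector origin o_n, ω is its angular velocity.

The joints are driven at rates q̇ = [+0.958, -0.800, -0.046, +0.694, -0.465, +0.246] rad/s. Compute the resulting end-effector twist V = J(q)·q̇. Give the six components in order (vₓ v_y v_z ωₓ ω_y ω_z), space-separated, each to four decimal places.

0.8385 1.1808 0.2063 -0.3714 0.3034 0.6879

o_n = [0.6683, -0.6153, 0.8397]
J₁: ẑ×o_n = [0.6153, 0.6683, -0.0000], ω = ẑ
J2: z=[0.9511, -0.3090, 0.0000] o=[-0.1916, -0.5897, 0.5200] → [-0.0988, -0.3040, 0.2414, 0.9511, -0.3090, 0.0000]
J3: z=[0.2332, 0.7178, 0.6561] o=[-0.3436, -1.0576, 1.0860] → [-0.4670, 0.7214, -0.6232, 0.2332, 0.7178, 0.6561]
J4: z=[0.8424, 0.1879, -0.5050] o=[0.1291, -1.0967, 1.8601] → [0.0514, 0.5873, 0.3043, 0.8424, 0.1879, -0.5050]
J5: z=[0.8424, 0.1879, -0.5050] o=[0.2624, -0.3478, 1.3512] → [-0.2312, 0.2260, -0.3016, 0.8424, 0.1879, -0.5050]
J6: z=[0.8424, 0.1879, -0.5050] o=[0.4205, -0.7636, 1.1235] → [0.0216, 0.1139, 0.0784, 0.8424, 0.1879, -0.5050]
V = J·q̇ = [0.8385, 1.1808, 0.2063, -0.3714, 0.3034, 0.6879]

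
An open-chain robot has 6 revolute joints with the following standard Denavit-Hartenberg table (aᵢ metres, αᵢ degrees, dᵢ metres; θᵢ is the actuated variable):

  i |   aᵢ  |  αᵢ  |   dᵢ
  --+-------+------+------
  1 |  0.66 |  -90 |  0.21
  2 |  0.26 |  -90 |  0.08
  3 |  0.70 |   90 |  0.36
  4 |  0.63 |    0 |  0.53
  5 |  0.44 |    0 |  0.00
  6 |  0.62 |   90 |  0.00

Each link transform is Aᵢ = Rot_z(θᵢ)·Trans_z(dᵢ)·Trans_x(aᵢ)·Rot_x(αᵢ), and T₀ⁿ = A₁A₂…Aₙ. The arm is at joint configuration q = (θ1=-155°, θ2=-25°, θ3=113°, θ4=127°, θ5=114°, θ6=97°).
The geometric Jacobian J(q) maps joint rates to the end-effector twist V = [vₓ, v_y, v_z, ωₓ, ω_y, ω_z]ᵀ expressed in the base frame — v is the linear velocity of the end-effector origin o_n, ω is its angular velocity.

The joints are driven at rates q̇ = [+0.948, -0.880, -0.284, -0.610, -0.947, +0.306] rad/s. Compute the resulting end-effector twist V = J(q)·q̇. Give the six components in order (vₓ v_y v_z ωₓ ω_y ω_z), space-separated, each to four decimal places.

o_n = [-1.4069, 0.1773, 0.1904]
J₁: ẑ×o_n = [-0.1773, -1.4069, 0.0000], ω = ẑ
J2: z=[0.4226, -0.9063, 0.0000] o=[-0.5982, -0.2789, 0.2100] → [0.0178, 0.0083, -0.5401, 0.4226, -0.9063, 0.0000]
J3: z=[-0.3830, -0.1786, -0.9063] o=[-0.7779, -0.4510, 0.3199] → [0.5926, 0.5204, -0.3530, -0.3830, -0.1786, -0.9063]
J4: z=[-0.9212, 0.0015, 0.3890] o=[-0.9635, 0.1734, -0.1220] → [-0.0010, 0.1153, -0.0029, -0.9212, 0.0015, 0.3890]
J5: z=[-0.9212, 0.0015, 0.3890] o=[-1.6186, -0.2887, -0.3092] → [-0.1805, 0.5426, -0.4296, -0.9212, 0.0015, 0.3890]
J6: z=[-0.9212, 0.0015, 0.3890] o=[-1.4567, -0.4298, 0.0748] → [-0.2360, 0.1258, -0.5593, -0.9212, 0.0015, 0.3890]
V = J·q̇ = [-0.2527, -2.0344, 0.8129, 0.8893, 0.8463, 0.7187]

-0.2527 -2.0344 0.8129 0.8893 0.8463 0.7187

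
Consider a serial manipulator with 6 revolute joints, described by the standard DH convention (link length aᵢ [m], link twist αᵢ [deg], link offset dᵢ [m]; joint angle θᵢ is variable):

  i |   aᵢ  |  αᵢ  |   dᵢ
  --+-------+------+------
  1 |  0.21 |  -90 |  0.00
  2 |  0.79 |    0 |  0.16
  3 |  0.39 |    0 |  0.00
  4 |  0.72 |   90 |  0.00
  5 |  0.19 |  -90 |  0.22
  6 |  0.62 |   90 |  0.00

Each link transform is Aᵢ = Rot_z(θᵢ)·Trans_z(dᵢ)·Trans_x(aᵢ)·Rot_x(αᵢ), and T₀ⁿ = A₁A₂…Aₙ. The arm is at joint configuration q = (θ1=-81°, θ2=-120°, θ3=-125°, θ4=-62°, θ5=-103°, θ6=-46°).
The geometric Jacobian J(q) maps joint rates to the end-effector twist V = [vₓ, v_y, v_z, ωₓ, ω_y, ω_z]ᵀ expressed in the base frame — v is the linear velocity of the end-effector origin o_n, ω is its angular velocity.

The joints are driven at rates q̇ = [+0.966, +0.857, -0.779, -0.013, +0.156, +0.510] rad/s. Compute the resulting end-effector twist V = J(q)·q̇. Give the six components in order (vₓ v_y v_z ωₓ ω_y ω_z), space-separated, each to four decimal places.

0.3972 -0.7824 0.1274 0.0172 -0.4262 0.6630

o_n = [-0.3562, -0.5944, 0.2680]
J₁: ẑ×o_n = [0.5944, -0.3562, 0.0000], ω = ẑ
J2: z=[0.9877, 0.1564, 0.0000] o=[0.0329, -0.2074, 0.0000] → [0.0419, -0.2647, -0.3213, 0.9877, 0.1564, 0.0000]
J3: z=[0.9877, 0.1564, 0.0000] o=[0.1291, 0.2078, 0.6842] → [-0.0651, 0.4110, -0.7163, 0.9877, 0.1564, 0.0000]
J4: z=[0.9877, 0.1564, 0.0000] o=[0.1033, 0.3705, 0.3307] → [-0.0098, 0.0619, -0.8812, 0.9877, 0.1564, 0.0000]
J5: z=[0.1249, -0.7888, 0.6018] o=[0.1711, -0.0574, -0.2443] → [-0.0810, -0.3813, -0.4830, 0.1249, -0.7888, 0.6018]
J6: z=[-0.1304, -0.6144, -0.7782] o=[0.0117, -0.2345, -0.0778] → [-0.4925, 0.3314, -0.1791, -0.1304, -0.6144, -0.7782]
V = J·q̇ = [0.3972, -0.7824, 0.1274, 0.0172, -0.4262, 0.6630]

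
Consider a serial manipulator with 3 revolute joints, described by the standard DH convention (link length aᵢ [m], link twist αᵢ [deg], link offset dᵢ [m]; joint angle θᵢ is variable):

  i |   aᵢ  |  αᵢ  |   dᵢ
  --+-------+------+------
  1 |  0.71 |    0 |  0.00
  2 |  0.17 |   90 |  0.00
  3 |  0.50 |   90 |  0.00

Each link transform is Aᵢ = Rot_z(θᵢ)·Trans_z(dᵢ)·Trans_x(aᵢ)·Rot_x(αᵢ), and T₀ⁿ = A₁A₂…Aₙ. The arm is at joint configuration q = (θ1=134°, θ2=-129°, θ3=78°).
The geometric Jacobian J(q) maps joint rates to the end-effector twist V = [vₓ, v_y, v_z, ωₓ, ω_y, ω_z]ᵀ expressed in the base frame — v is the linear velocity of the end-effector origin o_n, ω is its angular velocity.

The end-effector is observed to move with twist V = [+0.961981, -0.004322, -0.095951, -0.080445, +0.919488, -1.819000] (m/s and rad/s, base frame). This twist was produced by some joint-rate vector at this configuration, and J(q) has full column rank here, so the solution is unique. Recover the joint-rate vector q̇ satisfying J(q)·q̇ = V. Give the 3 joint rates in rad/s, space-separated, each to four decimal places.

o_n = [-0.2203, 0.5346, 0.4891]
J₁: ẑ×o_n = [-0.5346, -0.2203, 0.0000], ω = ẑ
J2: z=[0.0000, 0.0000, 1.0000] o=[-0.4932, 0.5107, 0.0000] → [-0.0239, 0.2729, 0.0000, 0.0000, 0.0000, 1.0000]
J3: z=[0.0872, -0.9962, 0.0000] o=[-0.3239, 0.5255, 0.0000] → [-0.4872, -0.0426, 0.1040, 0.0872, -0.9962, 0.0000]
q̇ = J⁺·V = [-0.9180, -0.9010, -0.9230]

-0.9180 -0.9010 -0.9230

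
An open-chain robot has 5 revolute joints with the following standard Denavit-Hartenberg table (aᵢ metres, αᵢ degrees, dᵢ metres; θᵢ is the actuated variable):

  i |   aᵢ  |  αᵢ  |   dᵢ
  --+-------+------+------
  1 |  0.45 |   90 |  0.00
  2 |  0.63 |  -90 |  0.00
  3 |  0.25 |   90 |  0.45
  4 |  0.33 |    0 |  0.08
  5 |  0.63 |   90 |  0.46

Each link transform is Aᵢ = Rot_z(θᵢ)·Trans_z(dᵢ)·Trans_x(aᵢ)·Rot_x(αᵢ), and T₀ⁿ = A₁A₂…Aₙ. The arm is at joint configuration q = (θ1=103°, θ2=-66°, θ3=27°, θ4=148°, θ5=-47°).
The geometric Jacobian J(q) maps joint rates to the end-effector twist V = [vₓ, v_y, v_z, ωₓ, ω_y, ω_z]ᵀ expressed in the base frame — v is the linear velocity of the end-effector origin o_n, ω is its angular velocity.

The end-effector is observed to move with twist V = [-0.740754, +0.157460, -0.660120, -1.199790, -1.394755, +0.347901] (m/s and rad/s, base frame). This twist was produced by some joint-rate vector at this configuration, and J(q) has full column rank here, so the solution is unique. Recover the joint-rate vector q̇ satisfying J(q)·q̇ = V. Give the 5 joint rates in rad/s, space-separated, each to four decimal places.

o_n = [0.1106, 1.9626, -0.1716]
J₁: ẑ×o_n = [-1.9626, 0.1106, 0.0000], ω = ẑ
J2: z=[0.9744, 0.2250, 0.0000] o=[-0.1012, 0.4385, 0.0000] → [-0.0386, 0.1672, 1.4374, 0.9744, 0.2250, 0.0000]
J3: z=[-0.2055, 0.8901, 0.4067] o=[-0.1589, 0.6881, -0.5755] → [-0.1588, 0.1926, -0.5018, -0.2055, 0.8901, 0.4067]
J4: z=[0.8266, 0.3804, -0.4147] o=[-0.3823, 1.1514, -0.5960] → [0.4978, -0.5552, 0.4830, 0.8266, 0.3804, -0.4147]
J5: z=[0.8266, 0.3804, -0.4147] o=[-0.2055, 1.2673, -0.3303] → [0.3487, -0.2622, 0.4545, 0.8266, 0.3804, -0.4147]
q̇ = J⁺·V = [0.2300, -0.4020, -0.9470, -0.2170, -0.9960]

0.2300 -0.4020 -0.9470 -0.2170 -0.9960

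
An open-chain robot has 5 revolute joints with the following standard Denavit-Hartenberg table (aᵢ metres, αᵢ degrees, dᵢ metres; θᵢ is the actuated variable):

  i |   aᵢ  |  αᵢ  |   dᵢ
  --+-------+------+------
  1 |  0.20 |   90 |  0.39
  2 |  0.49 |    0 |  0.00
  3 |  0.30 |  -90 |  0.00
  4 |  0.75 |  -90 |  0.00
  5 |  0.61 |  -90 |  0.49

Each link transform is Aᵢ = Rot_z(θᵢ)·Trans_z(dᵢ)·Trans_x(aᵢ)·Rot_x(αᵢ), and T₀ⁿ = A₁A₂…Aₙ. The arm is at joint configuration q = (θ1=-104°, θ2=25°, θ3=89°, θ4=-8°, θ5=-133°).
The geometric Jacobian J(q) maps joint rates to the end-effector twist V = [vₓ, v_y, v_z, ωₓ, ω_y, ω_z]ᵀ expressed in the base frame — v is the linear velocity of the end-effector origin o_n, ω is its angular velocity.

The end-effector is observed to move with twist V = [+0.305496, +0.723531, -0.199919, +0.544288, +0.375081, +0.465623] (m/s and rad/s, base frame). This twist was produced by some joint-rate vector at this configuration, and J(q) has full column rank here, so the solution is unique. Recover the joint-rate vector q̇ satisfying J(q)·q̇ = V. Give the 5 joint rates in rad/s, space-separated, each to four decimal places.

0.5670 0.1090 0.2290 0.4940 0.7830

o_n = [0.4373, -0.0598, 1.0541]
J₁: ẑ×o_n = [0.0598, 0.4373, -0.0000], ω = ẑ
J2: z=[-0.9703, 0.2419, 0.0000] o=[-0.0484, -0.1941, 0.3900] → [0.1607, 0.6444, -0.2477, -0.9703, 0.2419, 0.0000]
J3: z=[-0.9703, 0.2419, 0.0000] o=[-0.1558, -0.6250, 0.5971] → [0.1106, 0.4435, -0.6918, -0.9703, 0.2419, 0.0000]
J4: z=[0.2210, 0.8864, -0.4067] o=[-0.1263, -0.5066, 0.8711] → [0.3439, -0.2697, -0.4008, 0.2210, 0.8864, -0.4067]
J5: z=[0.9745, -0.1846, 0.1271] o=[-0.1545, -0.1882, 1.5496] → [0.0752, 0.5581, 0.2344, 0.9745, -0.1846, 0.1271]
q̇ = J⁺·V = [0.5670, 0.1090, 0.2290, 0.4940, 0.7830]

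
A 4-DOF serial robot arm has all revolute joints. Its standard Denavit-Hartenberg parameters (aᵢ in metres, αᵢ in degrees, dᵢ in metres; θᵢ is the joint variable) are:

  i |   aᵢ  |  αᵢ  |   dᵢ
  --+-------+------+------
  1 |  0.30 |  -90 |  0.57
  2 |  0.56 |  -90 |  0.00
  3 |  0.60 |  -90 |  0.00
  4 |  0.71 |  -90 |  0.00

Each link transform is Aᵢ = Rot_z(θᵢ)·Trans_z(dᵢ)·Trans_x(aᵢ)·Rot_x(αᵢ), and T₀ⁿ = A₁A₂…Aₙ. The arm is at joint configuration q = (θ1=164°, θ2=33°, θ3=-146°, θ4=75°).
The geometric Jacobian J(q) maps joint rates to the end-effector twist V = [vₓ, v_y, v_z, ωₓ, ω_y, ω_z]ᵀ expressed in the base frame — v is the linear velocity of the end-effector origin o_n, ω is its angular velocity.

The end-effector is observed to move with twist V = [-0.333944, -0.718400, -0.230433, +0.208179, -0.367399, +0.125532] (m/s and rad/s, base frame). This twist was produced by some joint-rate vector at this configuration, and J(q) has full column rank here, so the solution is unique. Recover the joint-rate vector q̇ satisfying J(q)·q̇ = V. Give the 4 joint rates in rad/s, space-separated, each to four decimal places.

0.6810 0.2220 0.6300 0.0890

o_n = [-0.6959, -0.2564, 1.1941]
J₁: ẑ×o_n = [0.2564, -0.6959, 0.0000], ω = ẑ
J2: z=[-0.2756, -0.9613, 0.0000] o=[-0.2884, 0.0827, 0.5700] → [-0.5999, 0.1720, -0.2982, -0.2756, -0.9613, 0.0000]
J3: z=[0.5235, -0.1501, -0.8387] o=[-0.7398, 0.2121, 0.2650] → [-0.5324, -0.5233, -0.2387, 0.5235, -0.1501, -0.8387]
J4: z=[-0.6793, -0.6677, -0.3046] o=[-0.4313, -0.2254, 0.5359] → [-0.4489, 0.5277, -0.1555, -0.6793, -0.6677, -0.3046]
q̇ = J⁺·V = [0.6810, 0.2220, 0.6300, 0.0890]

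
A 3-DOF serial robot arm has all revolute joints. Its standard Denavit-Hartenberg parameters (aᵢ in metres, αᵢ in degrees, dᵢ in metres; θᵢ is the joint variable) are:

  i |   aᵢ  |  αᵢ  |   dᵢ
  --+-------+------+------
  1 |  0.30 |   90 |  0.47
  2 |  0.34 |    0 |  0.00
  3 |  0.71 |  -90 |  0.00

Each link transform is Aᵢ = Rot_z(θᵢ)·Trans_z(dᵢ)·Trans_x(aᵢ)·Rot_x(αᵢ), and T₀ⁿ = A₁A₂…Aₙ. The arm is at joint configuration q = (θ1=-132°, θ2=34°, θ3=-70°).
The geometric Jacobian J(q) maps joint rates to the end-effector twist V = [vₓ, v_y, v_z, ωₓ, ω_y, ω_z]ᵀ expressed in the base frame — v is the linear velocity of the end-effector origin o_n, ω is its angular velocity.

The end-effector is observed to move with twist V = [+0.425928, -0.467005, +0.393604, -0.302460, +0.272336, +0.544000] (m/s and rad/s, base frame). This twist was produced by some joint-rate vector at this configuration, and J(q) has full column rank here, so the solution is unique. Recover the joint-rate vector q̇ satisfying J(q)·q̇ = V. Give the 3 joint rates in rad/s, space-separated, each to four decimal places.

0.5440 0.5670 -0.1600

o_n = [-0.7737, -0.8593, 0.2428]
J₁: ẑ×o_n = [0.8593, -0.7737, 0.0000], ω = ẑ
J2: z=[-0.7431, 0.6691, 0.0000] o=[-0.2007, -0.2229, 0.4700] → [-0.1520, -0.1688, 0.8563, -0.7431, 0.6691, 0.0000]
J3: z=[-0.7431, 0.6691, 0.0000] o=[-0.3893, -0.4324, 0.6601] → [-0.2792, -0.3101, 0.5744, -0.7431, 0.6691, 0.0000]
q̇ = J⁺·V = [0.5440, 0.5670, -0.1600]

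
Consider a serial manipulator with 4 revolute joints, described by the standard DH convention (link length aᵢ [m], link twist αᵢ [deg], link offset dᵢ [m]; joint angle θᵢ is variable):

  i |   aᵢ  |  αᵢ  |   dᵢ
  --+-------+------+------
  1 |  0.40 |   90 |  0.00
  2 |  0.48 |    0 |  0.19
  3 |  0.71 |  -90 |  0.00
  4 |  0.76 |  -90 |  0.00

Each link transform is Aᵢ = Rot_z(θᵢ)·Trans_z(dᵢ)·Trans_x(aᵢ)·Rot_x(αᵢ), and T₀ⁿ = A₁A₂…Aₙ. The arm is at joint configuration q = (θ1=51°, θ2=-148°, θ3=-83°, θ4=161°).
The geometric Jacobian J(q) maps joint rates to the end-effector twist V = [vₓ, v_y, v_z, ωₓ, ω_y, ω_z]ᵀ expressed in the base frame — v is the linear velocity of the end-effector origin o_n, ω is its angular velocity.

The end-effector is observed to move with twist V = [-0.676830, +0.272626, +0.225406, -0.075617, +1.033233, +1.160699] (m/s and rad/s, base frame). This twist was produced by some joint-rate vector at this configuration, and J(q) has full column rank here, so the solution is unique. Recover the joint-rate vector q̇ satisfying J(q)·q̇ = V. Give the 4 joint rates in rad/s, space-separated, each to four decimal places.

o_n = [-0.0457, 0.0349, -0.2610]
J₁: ẑ×o_n = [-0.0349, -0.0457, 0.0000], ω = ẑ
J2: z=[0.7771, -0.6293, 0.0000] o=[0.2517, 0.3109, 0.0000] → [0.1643, 0.2029, -0.4017, 0.7771, -0.6293, 0.0000]
J3: z=[0.7771, -0.6293, 0.0000] o=[0.1432, -0.1251, -0.2544] → [0.0042, 0.0052, 0.0054, 0.7771, -0.6293, 0.0000]
J4: z=[-0.4891, -0.6040, -0.6293] o=[-0.1380, -0.4723, 0.2974] → [0.6564, -0.3312, -0.1923, -0.4891, -0.6040, -0.6293]
q̇ = J⁺·V = [0.5490, -0.1040, -0.6050, -0.9720]

0.5490 -0.1040 -0.6050 -0.9720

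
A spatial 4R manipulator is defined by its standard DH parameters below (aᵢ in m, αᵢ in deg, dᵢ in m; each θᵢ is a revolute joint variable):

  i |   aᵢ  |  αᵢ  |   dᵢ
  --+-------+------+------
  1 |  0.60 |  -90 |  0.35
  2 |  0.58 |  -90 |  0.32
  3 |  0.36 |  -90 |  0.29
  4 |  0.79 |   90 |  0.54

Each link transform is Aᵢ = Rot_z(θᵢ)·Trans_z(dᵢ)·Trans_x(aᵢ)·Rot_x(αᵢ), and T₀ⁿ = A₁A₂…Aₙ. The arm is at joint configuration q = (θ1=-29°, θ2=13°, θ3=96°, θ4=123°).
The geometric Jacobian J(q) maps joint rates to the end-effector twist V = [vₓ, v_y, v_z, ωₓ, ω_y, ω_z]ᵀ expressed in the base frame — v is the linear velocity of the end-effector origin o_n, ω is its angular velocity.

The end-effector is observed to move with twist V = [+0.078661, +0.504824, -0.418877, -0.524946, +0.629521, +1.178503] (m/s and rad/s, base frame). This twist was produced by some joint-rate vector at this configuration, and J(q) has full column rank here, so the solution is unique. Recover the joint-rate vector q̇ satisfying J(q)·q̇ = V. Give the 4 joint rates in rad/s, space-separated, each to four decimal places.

o_n = [0.8573, 0.0351, 0.7017]
J₁: ẑ×o_n = [-0.0351, 0.8573, 0.0000], ω = ẑ
J2: z=[0.4848, 0.8746, 0.0000] o=[0.5248, -0.2909, 0.3500] → [0.3076, -0.1705, -0.1328, 0.4848, 0.8746, 0.0000]
J3: z=[-0.1967, 0.1091, -0.9744] o=[1.1742, -0.2850, 0.2195] → [0.3645, 0.4036, -0.0284, -0.1967, 0.1091, -0.9744]
J4: z=[-0.7969, 0.5612, 0.2237] o=[0.9115, -0.5487, -0.0546] → [0.2938, 0.5905, -0.4348, -0.7969, 0.5612, 0.2237]
q̇ = J⁺·V = [0.2980, 0.1970, -0.6860, 0.9480]

0.2980 0.1970 -0.6860 0.9480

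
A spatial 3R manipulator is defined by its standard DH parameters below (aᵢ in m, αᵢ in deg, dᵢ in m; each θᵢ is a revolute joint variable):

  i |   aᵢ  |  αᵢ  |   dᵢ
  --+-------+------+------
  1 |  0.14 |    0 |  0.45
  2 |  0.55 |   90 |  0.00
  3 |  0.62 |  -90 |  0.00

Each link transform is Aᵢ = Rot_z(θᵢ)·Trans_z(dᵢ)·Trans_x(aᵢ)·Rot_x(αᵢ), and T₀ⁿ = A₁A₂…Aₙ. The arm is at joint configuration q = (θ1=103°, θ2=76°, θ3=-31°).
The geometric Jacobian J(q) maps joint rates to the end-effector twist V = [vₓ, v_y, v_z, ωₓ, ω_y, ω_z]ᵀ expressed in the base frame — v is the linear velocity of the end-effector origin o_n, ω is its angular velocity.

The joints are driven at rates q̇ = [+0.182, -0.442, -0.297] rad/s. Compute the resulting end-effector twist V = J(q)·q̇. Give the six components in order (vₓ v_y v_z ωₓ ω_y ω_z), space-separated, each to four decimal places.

0.0749 0.2737 -0.1578 -0.0052 -0.2970 -0.2600

o_n = [-1.1128, 0.1553, 0.1307]
J₁: ẑ×o_n = [-0.1553, -1.1128, 0.0000], ω = ẑ
J2: z=[0.0000, 0.0000, 1.0000] o=[-0.0315, 0.1364, 0.4500] → [-0.0189, -1.0813, 0.0000, 0.0000, 0.0000, 1.0000]
J3: z=[0.0175, 0.9998, 0.0000] o=[-0.5814, 0.1460, 0.4500] → [-0.3193, 0.0056, 0.5314, 0.0175, 0.9998, 0.0000]
V = J·q̇ = [0.0749, 0.2737, -0.1578, -0.0052, -0.2970, -0.2600]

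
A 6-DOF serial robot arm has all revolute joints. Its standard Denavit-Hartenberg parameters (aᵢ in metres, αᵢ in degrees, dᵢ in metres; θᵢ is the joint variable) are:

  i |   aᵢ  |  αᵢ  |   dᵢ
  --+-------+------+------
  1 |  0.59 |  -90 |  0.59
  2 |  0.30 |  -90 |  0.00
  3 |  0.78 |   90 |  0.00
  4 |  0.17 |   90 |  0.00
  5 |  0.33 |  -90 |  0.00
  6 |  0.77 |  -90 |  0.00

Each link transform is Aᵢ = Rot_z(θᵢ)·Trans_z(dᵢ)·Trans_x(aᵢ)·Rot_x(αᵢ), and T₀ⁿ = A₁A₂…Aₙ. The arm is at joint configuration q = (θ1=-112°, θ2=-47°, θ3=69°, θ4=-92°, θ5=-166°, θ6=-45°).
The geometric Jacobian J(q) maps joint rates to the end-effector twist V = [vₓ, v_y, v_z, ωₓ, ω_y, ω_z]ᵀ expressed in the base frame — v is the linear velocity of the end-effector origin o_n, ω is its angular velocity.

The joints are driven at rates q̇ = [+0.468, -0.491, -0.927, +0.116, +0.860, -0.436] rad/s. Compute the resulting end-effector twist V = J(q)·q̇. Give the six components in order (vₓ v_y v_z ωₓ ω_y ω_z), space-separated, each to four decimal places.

o_n = [-0.7569, -1.0242, 0.2576]
J₁: ẑ×o_n = [1.0242, -0.7569, 0.0000], ω = ẑ
J2: z=[0.9272, -0.3746, 0.0000] o=[-0.2210, -0.5470, 0.5900] → [0.1245, 0.3082, -0.6432, 0.9272, -0.3746, 0.0000]
J3: z=[-0.2740, -0.6781, -0.6820] o=[-0.2977, -0.7367, 0.8094] → [0.1782, 0.1620, -0.2327, -0.2740, -0.6781, -0.6820]
J4: z=[0.0938, -0.7246, 0.6828] o=[-1.0442, -0.6407, 1.0138] → [0.8098, 0.2671, 0.1723, 0.0938, -0.7246, 0.6828]
J5: z=[0.9470, -0.1467, -0.2857] o=[-0.9920, -0.5262, 1.1282] → [-0.0146, 0.7573, -0.4371, 0.9470, -0.1467, -0.2857]
J6: z=[-0.0167, 0.8660, -0.4998] o=[-1.0979, -0.6840, 0.8583] → [-0.6903, -0.1804, -0.2896, -0.0167, 0.8660, -0.4998]
V = J·q̇ = [0.6354, 0.1052, 0.3018, 0.6313, 0.2247, 1.1516]

0.6354 0.1052 0.3018 0.6313 0.2247 1.1516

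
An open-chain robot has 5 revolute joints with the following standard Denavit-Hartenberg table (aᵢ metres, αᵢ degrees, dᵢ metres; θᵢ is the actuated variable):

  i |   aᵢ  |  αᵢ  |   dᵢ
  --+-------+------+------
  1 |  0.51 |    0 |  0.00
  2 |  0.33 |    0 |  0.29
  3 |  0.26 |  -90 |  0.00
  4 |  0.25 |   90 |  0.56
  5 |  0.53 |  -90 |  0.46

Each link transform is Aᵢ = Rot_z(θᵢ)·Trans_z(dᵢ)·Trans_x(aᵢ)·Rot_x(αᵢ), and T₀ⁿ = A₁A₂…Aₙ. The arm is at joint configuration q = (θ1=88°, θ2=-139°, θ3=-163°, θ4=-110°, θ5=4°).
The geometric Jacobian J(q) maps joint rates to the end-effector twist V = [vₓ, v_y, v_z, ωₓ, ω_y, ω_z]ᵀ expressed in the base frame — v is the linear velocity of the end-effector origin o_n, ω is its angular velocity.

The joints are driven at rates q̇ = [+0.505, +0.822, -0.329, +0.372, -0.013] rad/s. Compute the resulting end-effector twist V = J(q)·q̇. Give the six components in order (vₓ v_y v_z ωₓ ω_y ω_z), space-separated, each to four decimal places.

o_n = [0.2553, -0.4869, 0.8644]
J₁: ẑ×o_n = [0.4869, 0.2553, -0.0000], ω = ẑ
J2: z=[0.0000, 0.0000, 1.0000] o=[0.0178, 0.5097, 0.0000] → [0.9966, 0.2375, -0.0000, 0.0000, 0.0000, 1.0000]
J3: z=[0.0000, 0.0000, 1.0000] o=[0.2255, 0.2532, 0.2900] → [0.7402, 0.0298, -0.0000, 0.0000, 0.0000, 1.0000]
J4: z=[-0.5592, -0.8290, 0.0000] o=[0.0099, 0.3986, 0.2900] → [-0.4762, 0.3212, 0.6986, -0.5592, -0.8290, 0.0000]
J5: z=[0.7790, -0.5255, -0.3420] o=[-0.2323, -0.1135, 0.5249] → [-0.3061, -0.4312, -0.0347, 0.7790, -0.5255, -0.3420]
V = J·q̇ = [0.6484, 0.4394, 0.2603, -0.2181, -0.3016, 1.0024]

0.6484 0.4394 0.2603 -0.2181 -0.3016 1.0024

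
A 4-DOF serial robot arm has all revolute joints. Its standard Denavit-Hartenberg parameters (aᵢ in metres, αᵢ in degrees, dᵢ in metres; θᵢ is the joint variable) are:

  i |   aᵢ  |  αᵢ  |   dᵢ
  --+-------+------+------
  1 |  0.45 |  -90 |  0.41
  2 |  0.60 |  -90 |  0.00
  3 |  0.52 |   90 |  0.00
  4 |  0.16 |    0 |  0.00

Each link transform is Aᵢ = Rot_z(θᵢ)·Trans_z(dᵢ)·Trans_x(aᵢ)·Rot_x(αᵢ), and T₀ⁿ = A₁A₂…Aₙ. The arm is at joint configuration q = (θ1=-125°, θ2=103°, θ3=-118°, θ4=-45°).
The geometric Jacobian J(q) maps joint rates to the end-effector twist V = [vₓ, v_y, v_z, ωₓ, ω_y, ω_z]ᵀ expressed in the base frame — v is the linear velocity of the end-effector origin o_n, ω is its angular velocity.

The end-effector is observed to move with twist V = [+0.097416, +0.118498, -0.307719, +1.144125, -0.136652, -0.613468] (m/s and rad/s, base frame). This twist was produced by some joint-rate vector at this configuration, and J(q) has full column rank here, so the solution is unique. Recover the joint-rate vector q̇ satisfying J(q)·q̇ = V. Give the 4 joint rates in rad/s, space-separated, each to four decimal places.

o_n = [0.1757, -0.7238, 0.0895]
J₁: ẑ×o_n = [0.7238, 0.1757, -0.0000], ω = ẑ
J2: z=[0.8192, -0.5736, 0.0000] o=[-0.2581, -0.3686, 0.4100] → [0.1838, 0.2625, -0.0421, 0.8192, -0.5736, 0.0000]
J3: z=[0.5589, 0.7982, 0.2250] o=[-0.1807, -0.2581, -0.1746] → [0.3156, -0.0675, -0.5447, 0.5589, 0.7982, 0.2250]
J4: z=[-0.4985, 0.1066, 0.8603] o=[0.1639, -0.5664, 0.0632] → [0.1382, 0.0232, 0.0772, -0.4985, 0.1066, 0.8603]
q̇ = J⁺·V = [-0.0740, 0.6710, 0.4090, -0.7340]

-0.0740 0.6710 0.4090 -0.7340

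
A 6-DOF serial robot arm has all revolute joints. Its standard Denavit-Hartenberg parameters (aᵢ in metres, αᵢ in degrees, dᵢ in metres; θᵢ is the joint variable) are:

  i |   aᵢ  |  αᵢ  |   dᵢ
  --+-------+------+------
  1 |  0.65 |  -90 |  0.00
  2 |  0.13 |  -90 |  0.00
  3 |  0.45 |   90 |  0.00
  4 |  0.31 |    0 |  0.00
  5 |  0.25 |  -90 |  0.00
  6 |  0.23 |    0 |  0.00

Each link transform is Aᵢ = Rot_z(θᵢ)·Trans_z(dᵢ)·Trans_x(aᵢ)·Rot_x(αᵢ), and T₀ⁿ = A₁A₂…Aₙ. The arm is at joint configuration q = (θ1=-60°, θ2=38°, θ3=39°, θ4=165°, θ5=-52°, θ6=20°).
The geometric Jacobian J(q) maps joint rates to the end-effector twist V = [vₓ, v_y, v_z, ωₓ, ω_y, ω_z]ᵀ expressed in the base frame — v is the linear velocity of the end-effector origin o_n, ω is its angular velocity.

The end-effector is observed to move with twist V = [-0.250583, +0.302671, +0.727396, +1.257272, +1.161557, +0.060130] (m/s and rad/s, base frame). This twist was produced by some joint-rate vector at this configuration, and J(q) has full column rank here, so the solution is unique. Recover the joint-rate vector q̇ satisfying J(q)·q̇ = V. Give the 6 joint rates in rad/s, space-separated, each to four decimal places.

-0.1570 0.9410 0.3980 0.9190 -0.6240 0.8620

o_n = [0.1545, -0.3502, -0.4358]
J₁: ẑ×o_n = [0.3502, 0.1545, -0.0000], ω = ẑ
J2: z=[0.8660, 0.5000, 0.0000] o=[0.3250, -0.5629, 0.0000] → [-0.2179, 0.3774, 0.2695, 0.8660, 0.5000, 0.0000]
J3: z=[-0.3078, 0.5332, -0.7880] o=[0.3762, -0.6516, -0.0800] → [0.0479, 0.0652, 0.0254, -0.3078, 0.5332, -0.7880]
J4: z=[0.9210, -0.0409, -0.3874] o=[0.2688, -1.0319, -0.2953] → [0.2699, 0.1736, 0.6232, 0.9210, -0.0409, -0.3874]
J5: z=[0.9210, -0.0409, -0.3874] o=[0.3156, -0.7361, -0.2153] → [0.1585, 0.2655, 0.3488, 0.9210, -0.0409, -0.3874]
J6: z=[0.3401, 0.5695, 0.7483] o=[0.2681, -0.5308, -0.3499] → [-0.1841, -0.0557, 0.1261, 0.3401, 0.5695, 0.7483]
q̇ = J⁺·V = [-0.1570, 0.9410, 0.3980, 0.9190, -0.6240, 0.8620]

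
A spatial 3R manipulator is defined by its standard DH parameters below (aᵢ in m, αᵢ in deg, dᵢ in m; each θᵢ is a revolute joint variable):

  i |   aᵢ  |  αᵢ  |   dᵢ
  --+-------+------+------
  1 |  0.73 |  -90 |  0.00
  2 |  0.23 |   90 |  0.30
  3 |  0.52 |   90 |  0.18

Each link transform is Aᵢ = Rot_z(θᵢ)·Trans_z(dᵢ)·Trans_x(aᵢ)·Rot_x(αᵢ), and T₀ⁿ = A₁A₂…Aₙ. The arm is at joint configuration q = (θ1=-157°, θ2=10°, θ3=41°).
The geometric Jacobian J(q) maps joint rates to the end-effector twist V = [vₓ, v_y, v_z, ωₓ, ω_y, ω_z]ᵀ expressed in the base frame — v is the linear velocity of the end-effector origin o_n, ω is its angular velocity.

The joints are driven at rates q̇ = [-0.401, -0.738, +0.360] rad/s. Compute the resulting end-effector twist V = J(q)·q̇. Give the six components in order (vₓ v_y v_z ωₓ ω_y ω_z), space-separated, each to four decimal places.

o_n = [-1.0145, -1.1271, 0.0692]
J₁: ẑ×o_n = [1.1271, -1.0145, 0.0000], ω = ẑ
J2: z=[0.3907, -0.9205, 0.0000] o=[-0.6720, -0.2852, 0.0000] → [-0.0637, -0.0270, -0.6442, 0.3907, -0.9205, 0.0000]
J3: z=[-0.1598, -0.0678, 0.9848] o=[-0.7632, -0.6499, -0.0399] → [0.4626, -0.2300, 0.0592, -0.1598, -0.0678, 0.9848]
V = J·q̇ = [-0.2385, 0.3440, 0.4968, -0.3459, 0.6549, -0.0465]

-0.2385 0.3440 0.4968 -0.3459 0.6549 -0.0465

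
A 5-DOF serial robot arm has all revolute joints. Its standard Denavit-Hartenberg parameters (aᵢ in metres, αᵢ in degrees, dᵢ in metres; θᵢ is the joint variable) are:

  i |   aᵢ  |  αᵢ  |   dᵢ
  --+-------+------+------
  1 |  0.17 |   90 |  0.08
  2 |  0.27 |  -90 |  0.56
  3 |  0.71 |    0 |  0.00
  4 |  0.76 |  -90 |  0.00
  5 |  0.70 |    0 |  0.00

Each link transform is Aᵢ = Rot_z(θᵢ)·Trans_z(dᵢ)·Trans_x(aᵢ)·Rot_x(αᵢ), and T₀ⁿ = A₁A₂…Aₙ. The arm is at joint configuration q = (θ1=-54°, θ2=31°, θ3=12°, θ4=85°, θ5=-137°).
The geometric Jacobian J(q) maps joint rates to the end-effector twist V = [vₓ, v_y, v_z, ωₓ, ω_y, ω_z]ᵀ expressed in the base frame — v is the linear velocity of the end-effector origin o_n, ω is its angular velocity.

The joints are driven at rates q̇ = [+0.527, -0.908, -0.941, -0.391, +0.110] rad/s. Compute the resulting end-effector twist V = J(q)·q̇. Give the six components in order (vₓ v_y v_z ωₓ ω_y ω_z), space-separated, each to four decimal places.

0.5967 -1.1260 -0.2185 1.0720 0.0465 -0.6710

o_n = [0.2917, -0.6842, 0.9704]
J₁: ẑ×o_n = [0.6842, 0.2917, -0.0000], ω = ẑ
J2: z=[-0.8090, -0.5878, 0.0000] o=[0.0999, -0.1375, 0.0800] → [-0.5234, 0.7203, 0.5549, -0.8090, -0.5878, 0.0000]
J3: z=[-0.3027, 0.4167, 0.8572] o=[-0.2171, -0.6539, 0.2191] → [0.3390, 0.6635, -0.2028, -0.3027, 0.4167, 0.8572]
J4: z=[-0.3027, 0.4167, 0.8572] o=[0.2522, -1.0488, 0.5767] → [-0.1485, 0.1530, -0.1268, -0.3027, 0.4167, 0.8572]
J5: z=[-0.5987, 0.6167, -0.5112] o=[0.8158, -0.5411, 0.5290] → [0.1990, 0.5322, 0.4089, -0.5987, 0.6167, -0.5112]
V = J·q̇ = [0.5967, -1.1260, -0.2185, 1.0720, 0.0465, -0.6710]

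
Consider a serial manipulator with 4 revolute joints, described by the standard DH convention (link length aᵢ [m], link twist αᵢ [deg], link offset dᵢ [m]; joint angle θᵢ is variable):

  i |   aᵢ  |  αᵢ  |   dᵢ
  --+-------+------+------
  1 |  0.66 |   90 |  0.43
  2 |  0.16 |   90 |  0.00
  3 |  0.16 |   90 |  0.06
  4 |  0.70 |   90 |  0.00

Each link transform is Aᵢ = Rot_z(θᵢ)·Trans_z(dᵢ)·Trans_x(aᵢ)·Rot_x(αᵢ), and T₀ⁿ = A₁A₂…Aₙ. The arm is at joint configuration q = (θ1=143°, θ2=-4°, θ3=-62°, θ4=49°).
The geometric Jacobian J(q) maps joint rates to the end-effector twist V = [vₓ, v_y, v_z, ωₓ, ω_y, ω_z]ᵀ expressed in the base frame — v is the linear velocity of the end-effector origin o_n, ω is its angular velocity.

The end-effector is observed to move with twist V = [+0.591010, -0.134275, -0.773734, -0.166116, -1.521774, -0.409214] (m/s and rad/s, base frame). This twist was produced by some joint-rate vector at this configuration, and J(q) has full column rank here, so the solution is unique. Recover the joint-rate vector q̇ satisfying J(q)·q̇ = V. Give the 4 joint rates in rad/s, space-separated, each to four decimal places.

o_n = [-1.1825, 0.2064, -0.1883]
J₁: ẑ×o_n = [-0.2064, -1.1825, 0.0000], ω = ẑ
J2: z=[0.6018, 0.7986, 0.0000] o=[-0.5271, 0.3972, 0.4300] → [-0.4938, 0.3721, 0.4086, 0.6018, 0.7986, 0.0000]
J3: z=[0.0557, -0.0420, -0.9976] o=[-0.6546, 0.4933, 0.4188] → [-0.2606, 0.5604, -0.0381, 0.0557, -0.0420, -0.9976]
J4: z=[0.4209, -0.9050, 0.0616] o=[-0.7961, 0.4230, 0.3537] → [0.5039, 0.2044, -0.4408, 0.4209, -0.9050, 0.0616]
q̇ = J⁺·V = [0.3480, -0.9280, 0.8100, 0.8250]

0.3480 -0.9280 0.8100 0.8250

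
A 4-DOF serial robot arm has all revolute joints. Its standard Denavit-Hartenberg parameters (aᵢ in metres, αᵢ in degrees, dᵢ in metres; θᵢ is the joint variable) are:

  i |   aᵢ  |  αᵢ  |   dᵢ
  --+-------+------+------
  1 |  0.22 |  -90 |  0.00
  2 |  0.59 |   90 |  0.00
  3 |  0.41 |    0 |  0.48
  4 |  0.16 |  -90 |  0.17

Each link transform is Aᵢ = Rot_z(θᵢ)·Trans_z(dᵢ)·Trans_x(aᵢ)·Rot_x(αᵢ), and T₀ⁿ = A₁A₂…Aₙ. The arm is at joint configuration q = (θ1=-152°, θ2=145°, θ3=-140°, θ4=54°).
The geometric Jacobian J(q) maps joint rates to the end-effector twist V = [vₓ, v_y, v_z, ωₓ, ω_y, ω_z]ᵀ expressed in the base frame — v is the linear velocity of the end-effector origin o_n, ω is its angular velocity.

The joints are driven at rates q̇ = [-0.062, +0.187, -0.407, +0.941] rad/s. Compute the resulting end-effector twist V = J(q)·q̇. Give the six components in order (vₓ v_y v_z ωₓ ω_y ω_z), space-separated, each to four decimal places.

0.1747 -0.0335 -0.0131 -0.1826 -0.3089 -0.4994

o_n = [-0.5145, 0.2057, -0.6971]
J₁: ẑ×o_n = [-0.2057, -0.5145, 0.0000], ω = ẑ
J2: z=[0.4695, -0.8829, 0.0000] o=[-0.1942, -0.1033, 0.0000] → [0.6155, 0.3273, -0.1377, 0.4695, -0.8829, 0.0000]
J3: z=[-0.5064, -0.2693, -0.8192] o=[0.2325, 0.1236, -0.3384] → [0.1638, 0.4302, -0.2427, -0.5064, -0.2693, -0.8192]
J4: z=[-0.5064, -0.2693, -0.8192] o=[-0.3615, 0.1063, -0.5515] → [0.1207, 0.0515, -0.0915, -0.5064, -0.2693, -0.8192]
V = J·q̇ = [0.1747, -0.0335, -0.0131, -0.1826, -0.3089, -0.4994]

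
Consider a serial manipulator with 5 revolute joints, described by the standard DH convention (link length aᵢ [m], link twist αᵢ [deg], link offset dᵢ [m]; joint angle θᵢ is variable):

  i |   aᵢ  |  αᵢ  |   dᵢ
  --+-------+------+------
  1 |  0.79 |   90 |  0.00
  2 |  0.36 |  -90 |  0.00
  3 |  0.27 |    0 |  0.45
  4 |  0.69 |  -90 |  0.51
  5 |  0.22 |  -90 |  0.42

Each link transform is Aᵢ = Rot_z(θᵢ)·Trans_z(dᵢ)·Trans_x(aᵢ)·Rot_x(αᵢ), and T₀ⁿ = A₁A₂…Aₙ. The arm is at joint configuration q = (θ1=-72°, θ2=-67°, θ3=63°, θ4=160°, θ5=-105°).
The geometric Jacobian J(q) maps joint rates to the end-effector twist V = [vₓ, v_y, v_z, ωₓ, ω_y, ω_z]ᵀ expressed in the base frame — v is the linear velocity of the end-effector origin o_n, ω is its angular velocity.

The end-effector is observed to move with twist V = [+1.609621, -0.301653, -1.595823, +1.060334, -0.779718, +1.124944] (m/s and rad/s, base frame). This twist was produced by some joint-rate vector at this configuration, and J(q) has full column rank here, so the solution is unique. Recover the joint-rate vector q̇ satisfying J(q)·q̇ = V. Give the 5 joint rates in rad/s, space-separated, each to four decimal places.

o_n = [0.1406, -2.0455, 0.1764]
J₁: ẑ×o_n = [2.0455, 0.1406, -0.0000], ω = ẑ
J2: z=[-0.9511, -0.3090, 0.0000] o=[0.2441, -0.7513, 0.0000] → [-0.0545, 0.1678, 1.1989, -0.9511, -0.3090, 0.0000]
J3: z=[0.2845, -0.8755, 0.3907] o=[0.2876, -0.8851, -0.3314] → [0.0088, -0.2019, -0.4587, 0.2845, -0.8755, 0.3907]
J4: z=[0.2845, -0.8755, 0.3907] o=[0.6592, -1.2503, -0.2684] → [-0.0787, -0.3291, -0.6802, 0.2845, -0.8755, 0.3907]
J5: z=[-0.6132, -0.4794, -0.6278] o=[0.2958, -1.6546, 0.3954] → [-0.1404, -0.0369, 0.1653, -0.6132, -0.4794, -0.6278]
q̇ = J⁺·V = [0.7800, -0.8750, 0.8580, 0.2610, 0.1470]

0.7800 -0.8750 0.8580 0.2610 0.1470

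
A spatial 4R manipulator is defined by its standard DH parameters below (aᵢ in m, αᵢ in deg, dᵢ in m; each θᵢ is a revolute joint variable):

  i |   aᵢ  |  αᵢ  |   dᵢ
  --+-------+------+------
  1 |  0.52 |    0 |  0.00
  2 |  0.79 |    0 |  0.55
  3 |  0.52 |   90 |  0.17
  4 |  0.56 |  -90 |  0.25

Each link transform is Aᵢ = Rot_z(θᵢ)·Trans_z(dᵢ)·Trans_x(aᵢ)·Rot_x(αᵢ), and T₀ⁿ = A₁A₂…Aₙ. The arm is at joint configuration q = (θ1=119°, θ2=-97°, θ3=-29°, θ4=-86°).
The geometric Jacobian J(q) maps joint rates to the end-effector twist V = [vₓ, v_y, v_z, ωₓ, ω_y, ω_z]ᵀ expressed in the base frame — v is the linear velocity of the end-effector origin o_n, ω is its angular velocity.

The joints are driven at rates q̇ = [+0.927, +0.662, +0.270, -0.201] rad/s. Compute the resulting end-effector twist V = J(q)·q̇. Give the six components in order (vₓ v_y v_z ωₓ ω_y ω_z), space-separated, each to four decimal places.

-0.4154 1.9188 -0.0079 0.0245 0.1995 1.8590

o_n = [1.0048, 0.4345, 0.1614]
J₁: ẑ×o_n = [-0.4345, 1.0048, 0.0000], ω = ẑ
J2: z=[0.0000, 0.0000, 1.0000] o=[-0.2521, 0.4548, 0.0000] → [0.0203, 1.2569, -0.0000, 0.0000, 0.0000, 1.0000]
J3: z=[0.0000, 0.0000, 1.0000] o=[0.4804, 0.7507, 0.5500] → [0.3163, 0.5244, -0.0000, 0.0000, 0.0000, 1.0000]
J4: z=[-0.1219, -0.9925, 0.0000] o=[0.9965, 0.6874, 0.7200] → [0.5545, -0.0681, 0.0391, -0.1219, -0.9925, 0.0000]
V = J·q̇ = [-0.4154, 1.9188, -0.0079, 0.0245, 0.1995, 1.8590]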